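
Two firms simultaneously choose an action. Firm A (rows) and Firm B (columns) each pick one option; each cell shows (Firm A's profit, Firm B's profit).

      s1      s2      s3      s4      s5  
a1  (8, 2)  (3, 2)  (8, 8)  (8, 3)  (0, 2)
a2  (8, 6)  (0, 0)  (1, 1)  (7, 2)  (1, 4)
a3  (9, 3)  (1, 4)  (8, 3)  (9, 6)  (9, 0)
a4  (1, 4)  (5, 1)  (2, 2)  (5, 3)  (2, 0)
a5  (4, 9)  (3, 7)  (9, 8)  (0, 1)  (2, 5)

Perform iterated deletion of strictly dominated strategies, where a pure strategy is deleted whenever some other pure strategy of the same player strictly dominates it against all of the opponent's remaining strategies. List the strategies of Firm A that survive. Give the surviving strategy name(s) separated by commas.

a1, a3, a4, a5

Row a2 is eliminated: a3 beats it against every remaining column (s1: 9>8, s2: 1>0, s3: 8>1, s4: 9>7, s5: 9>1).
Column s5 is eliminated: s3 beats it against every remaining row (a1: 8>2, a3: 3>0, a4: 2>0, a5: 8>5).
Among the remaining strategies, none is strictly dominated by another pure strategy of the same player, so the elimination stops.
Surviving strategies — Firm A: {a1, a3, a4, a5}; Firm B: {s1, s2, s3, s4}.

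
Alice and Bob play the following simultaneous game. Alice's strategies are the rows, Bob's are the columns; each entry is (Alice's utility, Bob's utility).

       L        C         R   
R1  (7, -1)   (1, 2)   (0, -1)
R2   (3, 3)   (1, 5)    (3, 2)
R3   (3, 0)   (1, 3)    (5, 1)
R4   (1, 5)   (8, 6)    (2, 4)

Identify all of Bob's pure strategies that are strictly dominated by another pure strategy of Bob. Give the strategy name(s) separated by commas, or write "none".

C strictly dominates L — R1: 2>-1, R2: 5>3, R3: 3>0, R4: 6>5.
Nothing dominates C: L at R1 (2>-1); R at R1 (2>-1).
C strictly dominates R — R1: 2>-1, R2: 5>2, R3: 3>1, R4: 6>4.

L, R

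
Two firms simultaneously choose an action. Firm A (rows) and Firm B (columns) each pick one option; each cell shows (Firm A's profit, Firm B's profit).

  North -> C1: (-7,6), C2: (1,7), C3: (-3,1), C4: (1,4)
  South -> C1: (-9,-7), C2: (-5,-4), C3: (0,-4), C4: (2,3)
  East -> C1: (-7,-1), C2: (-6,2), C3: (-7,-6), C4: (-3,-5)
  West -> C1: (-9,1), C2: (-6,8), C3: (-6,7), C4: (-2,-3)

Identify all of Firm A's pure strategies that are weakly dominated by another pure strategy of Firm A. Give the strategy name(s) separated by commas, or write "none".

East, West

North is not dominated — it holds its own against South at C1 (-7>-9); East at C2 (1>-6); West at C1 (-7>-9).
South: no other strategy beats it everywhere (North at C3 (0>-3); East at C2 (-5>-6); West at C2 (-5>-6)).
East is weakly dominated by North (C1: -7=-7, C2: 1>-6, C3: -3>-7, C4: 1>-3).
West: dominated, since North does at least as well everywhere (C1: -7>-9, C2: 1>-6, C3: -3>-6, C4: 1>-2).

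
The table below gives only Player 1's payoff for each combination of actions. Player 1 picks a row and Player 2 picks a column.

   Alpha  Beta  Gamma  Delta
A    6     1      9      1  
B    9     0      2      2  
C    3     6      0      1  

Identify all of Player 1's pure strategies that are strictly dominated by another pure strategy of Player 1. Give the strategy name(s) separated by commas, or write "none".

none

A: no other strategy beats it everywhere (B at Beta (1>0); C at Alpha (6>3)).
B is not dominated — it holds its own against A at Alpha (9>6); C at Alpha (9>3).
Nothing dominates C: A at Beta (6>1); B at Beta (6>0).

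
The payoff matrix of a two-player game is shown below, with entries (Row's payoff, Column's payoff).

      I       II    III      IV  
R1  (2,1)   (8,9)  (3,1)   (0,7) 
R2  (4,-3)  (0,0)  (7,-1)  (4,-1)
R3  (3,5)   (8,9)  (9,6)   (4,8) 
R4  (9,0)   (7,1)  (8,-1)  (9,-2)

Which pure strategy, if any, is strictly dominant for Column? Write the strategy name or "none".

II

II vs I: R1: 9>1, R2: 0>-3, R3: 9>5, R4: 1>0.
II vs III: R1: 9>1, R2: 0>-1, R3: 9>6, R4: 1>-1.
II vs IV: R1: 9>7, R2: 0>-1, R3: 9>8, R4: 1>-2.
II strictly beats every other strategy against every opponent action, so it is strictly dominant.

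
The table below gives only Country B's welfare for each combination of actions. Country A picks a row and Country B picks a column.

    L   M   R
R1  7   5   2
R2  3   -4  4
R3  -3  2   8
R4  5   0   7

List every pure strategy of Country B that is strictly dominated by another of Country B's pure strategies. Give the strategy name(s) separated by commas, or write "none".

L is not dominated — it holds its own against M at R1 (7>5); R at R1 (7>2).
Nothing dominates M: L at R3 (2>-3); R at R1 (5>2).
Nothing dominates R: L at R2 (4>3); M at R2 (4>-4).

none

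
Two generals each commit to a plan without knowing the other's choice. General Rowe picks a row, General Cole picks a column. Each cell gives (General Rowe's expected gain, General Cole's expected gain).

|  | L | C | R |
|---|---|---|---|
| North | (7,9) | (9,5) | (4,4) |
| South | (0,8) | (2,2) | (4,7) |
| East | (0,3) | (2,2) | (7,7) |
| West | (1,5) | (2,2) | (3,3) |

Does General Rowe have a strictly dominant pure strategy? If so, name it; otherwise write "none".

North fails to dominate South at R (4=4).
South fails to dominate North at L (0<7).
East fails to dominate North at L (0<7).
West fails to dominate North at L (1<7).
No single strategy dominates all the others.

none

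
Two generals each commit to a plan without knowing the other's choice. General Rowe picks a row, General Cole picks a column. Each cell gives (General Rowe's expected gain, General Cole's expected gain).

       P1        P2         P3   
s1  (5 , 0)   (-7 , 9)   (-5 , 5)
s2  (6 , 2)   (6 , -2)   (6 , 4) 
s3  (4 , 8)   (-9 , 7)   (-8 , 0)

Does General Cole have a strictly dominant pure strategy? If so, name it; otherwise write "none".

none

P1 fails to dominate P2 at s1 (0<9).
P2 fails to dominate P1 at s2 (-2<2).
P3 fails to dominate P1 at s3 (0<8).
No single strategy dominates all the others.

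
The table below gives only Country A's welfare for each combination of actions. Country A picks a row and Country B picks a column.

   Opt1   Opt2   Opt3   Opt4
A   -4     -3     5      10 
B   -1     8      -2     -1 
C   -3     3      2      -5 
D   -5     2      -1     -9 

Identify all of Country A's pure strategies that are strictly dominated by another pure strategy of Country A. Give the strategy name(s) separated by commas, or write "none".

D

Nothing dominates A: B at Opt3 (5>-2); C at Opt3 (5>2); D at Opt1 (-4>-5).
B: no other strategy beats it everywhere (A at Opt1 (-1>-4); C at Opt1 (-1>-3); D at Opt1 (-1>-5)).
C: no other strategy beats it everywhere (A at Opt1 (-3>-4); B at Opt3 (2>-2); D at Opt1 (-3>-5)).
C strictly dominates D — Opt1: -3>-5, Opt2: 3>2, Opt3: 2>-1, Opt4: -5>-9.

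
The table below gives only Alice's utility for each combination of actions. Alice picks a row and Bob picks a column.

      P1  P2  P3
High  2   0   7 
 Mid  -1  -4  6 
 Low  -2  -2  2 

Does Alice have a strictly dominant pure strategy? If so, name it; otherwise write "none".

High

High vs Mid: P1: 2>-1, P2: 0>-4, P3: 7>6.
High vs Low: P1: 2>-2, P2: 0>-2, P3: 7>2.
High strictly beats every other strategy against every opponent action, so it is strictly dominant.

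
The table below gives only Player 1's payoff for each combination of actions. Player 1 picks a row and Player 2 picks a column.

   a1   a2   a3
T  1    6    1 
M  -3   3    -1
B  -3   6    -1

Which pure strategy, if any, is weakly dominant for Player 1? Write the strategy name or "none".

T

T vs M: a1: 1>-3, a2: 6>3, a3: 1>-1.
T vs B: a1: 1>-3, a2: 6=6, a3: 1>-1.
T is at least as good as every other strategy against every opponent action, so it is weakly dominant.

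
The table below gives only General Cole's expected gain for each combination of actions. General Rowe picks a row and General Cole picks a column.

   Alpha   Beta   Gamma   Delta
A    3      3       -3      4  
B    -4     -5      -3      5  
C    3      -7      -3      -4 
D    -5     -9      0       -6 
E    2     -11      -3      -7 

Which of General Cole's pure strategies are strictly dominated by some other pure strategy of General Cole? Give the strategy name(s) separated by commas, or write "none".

Alpha: no other strategy beats it everywhere (Beta at A (3=3); Gamma at A (3>-3); Delta at C (3>-4)).
Beta: dominated, since Delta does at least as well everywhere (A: 4>3, B: 5>-5, C: -4>-7, D: -6>-9, E: -7>-11).
Nothing dominates Gamma: Alpha at B (-3>-4); Beta at B (-3>-5); Delta at C (-3>-4).
Delta: no other strategy beats it everywhere (Alpha at A (4>3); Beta at A (4>3); Gamma at A (4>-3)).

Beta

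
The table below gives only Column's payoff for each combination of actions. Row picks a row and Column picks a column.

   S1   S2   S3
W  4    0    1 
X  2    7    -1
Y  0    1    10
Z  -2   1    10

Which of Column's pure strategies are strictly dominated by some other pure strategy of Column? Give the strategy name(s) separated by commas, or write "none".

none

S1 is not dominated — it holds its own against S2 at W (4>0); S3 at W (4>1).
S2: no other strategy beats it everywhere (S1 at X (7>2); S3 at X (7>-1)).
S3: no other strategy beats it everywhere (S1 at Y (10>0); S2 at W (1>0)).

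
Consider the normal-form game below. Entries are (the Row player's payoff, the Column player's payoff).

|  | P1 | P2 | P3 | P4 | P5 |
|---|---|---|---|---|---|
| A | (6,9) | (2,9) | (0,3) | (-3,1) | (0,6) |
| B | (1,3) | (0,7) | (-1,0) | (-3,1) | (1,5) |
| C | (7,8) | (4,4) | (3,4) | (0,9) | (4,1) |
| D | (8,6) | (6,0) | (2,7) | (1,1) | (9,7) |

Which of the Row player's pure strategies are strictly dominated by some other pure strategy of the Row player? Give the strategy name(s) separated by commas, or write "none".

C strictly dominates A — P1: 7>6, P2: 4>2, P3: 3>0, P4: 0>-3, P5: 4>0.
B is strictly dominated by C (P1: 7>1, P2: 4>0, P3: 3>-1, P4: 0>-3, P5: 4>1).
C: no other strategy beats it everywhere (A at P1 (7>6); B at P1 (7>1); D at P3 (3>2)).
Nothing dominates D: A at P1 (8>6); B at P1 (8>1); C at P1 (8>7).

A, B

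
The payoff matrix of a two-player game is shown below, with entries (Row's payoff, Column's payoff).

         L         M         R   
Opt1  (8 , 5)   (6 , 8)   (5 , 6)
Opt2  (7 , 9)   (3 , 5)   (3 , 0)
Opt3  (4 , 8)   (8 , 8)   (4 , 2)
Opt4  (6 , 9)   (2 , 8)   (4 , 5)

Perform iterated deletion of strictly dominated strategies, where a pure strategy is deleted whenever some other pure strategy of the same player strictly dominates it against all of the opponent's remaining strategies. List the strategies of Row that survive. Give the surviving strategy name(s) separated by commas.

Row Opt2 is eliminated: Opt1 beats it against every remaining column (L: 8>7, M: 6>3, R: 5>3).
Row's strategy Opt4 is strictly dominated by Opt1 (L: 8>6, M: 6>2, R: 5>4) and is removed.
Column R is eliminated: M beats it against every remaining row (Opt1: 8>6, Opt3: 8>2).
Among the remaining strategies, none is strictly dominated by another pure strategy of the same player, so the elimination stops.
Surviving strategies — Row: {Opt1, Opt3}; Column: {L, M}.

Opt1, Opt3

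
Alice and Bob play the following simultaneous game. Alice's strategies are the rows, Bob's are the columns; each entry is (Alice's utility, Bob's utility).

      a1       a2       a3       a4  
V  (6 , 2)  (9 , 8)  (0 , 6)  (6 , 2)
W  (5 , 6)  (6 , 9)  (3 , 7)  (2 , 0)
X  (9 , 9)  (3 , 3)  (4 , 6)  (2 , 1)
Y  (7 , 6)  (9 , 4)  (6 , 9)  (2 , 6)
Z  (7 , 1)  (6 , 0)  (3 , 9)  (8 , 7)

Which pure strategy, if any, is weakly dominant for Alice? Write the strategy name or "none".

V fails to dominate W at a3 (0<3).
W fails to dominate V at a1 (5<6).
X fails to dominate V at a2 (3<9).
Y fails to dominate V at a4 (2<6).
Z fails to dominate V at a2 (6<9).
No single strategy dominates all the others.

none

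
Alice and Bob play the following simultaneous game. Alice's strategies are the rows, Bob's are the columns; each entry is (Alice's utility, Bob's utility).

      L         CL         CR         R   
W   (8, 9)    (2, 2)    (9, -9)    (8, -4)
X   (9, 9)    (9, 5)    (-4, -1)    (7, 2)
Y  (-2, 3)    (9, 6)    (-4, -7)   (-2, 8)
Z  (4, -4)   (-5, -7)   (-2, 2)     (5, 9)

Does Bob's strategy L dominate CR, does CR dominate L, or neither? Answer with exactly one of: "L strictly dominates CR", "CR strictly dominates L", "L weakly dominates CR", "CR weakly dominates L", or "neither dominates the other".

Compare L to CR across each opponent action: W: 9>-9, X: 9>-1, Y: 3>-7, Z: -4<2.
L does better at W, X, Y but worse at Z; neither strategy dominates the other.

neither dominates the other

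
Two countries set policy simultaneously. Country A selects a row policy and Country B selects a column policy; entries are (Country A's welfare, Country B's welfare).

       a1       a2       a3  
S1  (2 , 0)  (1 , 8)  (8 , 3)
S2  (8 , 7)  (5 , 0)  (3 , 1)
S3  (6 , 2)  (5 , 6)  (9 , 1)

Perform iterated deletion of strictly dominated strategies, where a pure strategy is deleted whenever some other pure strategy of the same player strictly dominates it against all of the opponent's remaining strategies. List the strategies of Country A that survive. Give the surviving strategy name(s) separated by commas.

Country A's strategy S1 is strictly dominated by S3 (a1: 6>2, a2: 5>1, a3: 9>8) and is removed.
Column a3 is eliminated: a1 beats it against every remaining row (S2: 7>1, S3: 2>1).
Among the remaining strategies, none is strictly dominated by another pure strategy of the same player, so the elimination stops.
Surviving strategies — Country A: {S2, S3}; Country B: {a1, a2}.

S2, S3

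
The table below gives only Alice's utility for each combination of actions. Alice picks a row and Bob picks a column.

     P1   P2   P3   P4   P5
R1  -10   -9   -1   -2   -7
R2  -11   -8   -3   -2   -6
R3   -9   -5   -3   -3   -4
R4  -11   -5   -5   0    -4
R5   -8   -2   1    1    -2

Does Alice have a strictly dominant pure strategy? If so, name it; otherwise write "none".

R5 vs R1: P1: -8>-10, P2: -2>-9, P3: 1>-1, P4: 1>-2, P5: -2>-7.
R5 vs R2: P1: -8>-11, P2: -2>-8, P3: 1>-3, P4: 1>-2, P5: -2>-6.
R5 vs R3: P1: -8>-9, P2: -2>-5, P3: 1>-3, P4: 1>-3, P5: -2>-4.
R5 vs R4: P1: -8>-11, P2: -2>-5, P3: 1>-5, P4: 1>0, P5: -2>-4.
R5 strictly beats every other strategy against every opponent action, so it is strictly dominant.

R5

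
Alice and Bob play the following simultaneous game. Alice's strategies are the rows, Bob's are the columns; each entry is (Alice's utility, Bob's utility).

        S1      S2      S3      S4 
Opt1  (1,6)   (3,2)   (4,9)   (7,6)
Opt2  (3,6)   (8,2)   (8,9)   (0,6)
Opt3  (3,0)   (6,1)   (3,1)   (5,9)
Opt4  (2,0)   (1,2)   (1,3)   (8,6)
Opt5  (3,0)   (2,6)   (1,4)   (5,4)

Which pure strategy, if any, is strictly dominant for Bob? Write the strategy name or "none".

S1 fails to dominate S2 at Opt3 (0<1).
S2 fails to dominate S1 at Opt1 (2<6).
S3 fails to dominate S2 at Opt3 (1=1).
S4 fails to dominate S1 at Opt1 (6=6).
No single strategy dominates all the others.

none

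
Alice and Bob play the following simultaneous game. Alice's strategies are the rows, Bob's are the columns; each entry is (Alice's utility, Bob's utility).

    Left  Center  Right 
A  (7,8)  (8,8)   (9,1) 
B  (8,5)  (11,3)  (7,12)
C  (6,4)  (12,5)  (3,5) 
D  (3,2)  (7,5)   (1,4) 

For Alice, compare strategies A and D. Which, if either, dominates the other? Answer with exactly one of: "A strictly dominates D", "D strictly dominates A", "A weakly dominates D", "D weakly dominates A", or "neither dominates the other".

Compare A to D across each opponent action: Left: 7>3, Center: 8>7, Right: 9>1.
A gives a strictly higher payoff against each opponent action, so A strictly dominates D.

A strictly dominates D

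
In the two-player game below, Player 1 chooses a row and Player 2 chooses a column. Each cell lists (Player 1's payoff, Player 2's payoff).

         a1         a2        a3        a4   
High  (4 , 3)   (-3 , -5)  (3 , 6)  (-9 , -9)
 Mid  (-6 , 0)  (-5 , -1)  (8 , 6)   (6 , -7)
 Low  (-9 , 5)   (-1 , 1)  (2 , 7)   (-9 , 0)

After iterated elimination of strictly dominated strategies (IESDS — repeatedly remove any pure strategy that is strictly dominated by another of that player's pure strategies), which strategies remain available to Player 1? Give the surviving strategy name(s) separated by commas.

Mid

Column a1 is eliminated: a3 beats it against every remaining row (High: 6>3, Mid: 6>0, Low: 7>5).
For Player 2, a3 strictly dominates a2 on the remaining rows (High: 6>-5, Mid: 6>-1, Low: 7>1); eliminate a2.
For Player 1, Mid strictly dominates High on the remaining columns (a3: 8>3, a4: 6>-9); eliminate High.
Row Low is eliminated: Mid beats it against every remaining column (a3: 8>2, a4: 6>-9).
Player 2's strategy a4 is strictly dominated by a3 (Mid: 6>-7) and is removed.
Among the remaining strategies, none is strictly dominated by another pure strategy of the same player, so the elimination stops.
Surviving strategies — Player 1: {Mid}; Player 2: {a3}.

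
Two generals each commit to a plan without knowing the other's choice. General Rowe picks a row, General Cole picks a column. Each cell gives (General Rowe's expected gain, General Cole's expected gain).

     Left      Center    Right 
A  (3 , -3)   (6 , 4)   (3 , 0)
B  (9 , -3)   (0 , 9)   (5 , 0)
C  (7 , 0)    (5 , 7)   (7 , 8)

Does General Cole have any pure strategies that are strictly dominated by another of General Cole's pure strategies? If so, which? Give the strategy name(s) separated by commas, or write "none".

Left: dominated, since Center does at least as well everywhere (A: 4>-3, B: 9>-3, C: 7>0).
Center: no other strategy beats it everywhere (Left at A (4>-3); Right at A (4>0)).
Nothing dominates Right: Left at A (0>-3); Center at C (8>7).

Left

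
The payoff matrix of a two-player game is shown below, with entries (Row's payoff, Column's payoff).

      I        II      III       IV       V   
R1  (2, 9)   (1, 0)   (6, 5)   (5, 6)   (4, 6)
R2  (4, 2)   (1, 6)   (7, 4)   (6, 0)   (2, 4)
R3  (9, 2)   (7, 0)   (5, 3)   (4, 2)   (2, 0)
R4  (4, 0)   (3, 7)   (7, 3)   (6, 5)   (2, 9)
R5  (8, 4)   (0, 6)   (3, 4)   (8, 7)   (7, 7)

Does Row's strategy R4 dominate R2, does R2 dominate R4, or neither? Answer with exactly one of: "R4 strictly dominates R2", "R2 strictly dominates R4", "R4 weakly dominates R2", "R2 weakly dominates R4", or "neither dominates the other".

R4 weakly dominates R2

Compare R4 to R2 across each choice by Column: I: 4=4, II: 3>1, III: 7=7, IV: 6=6, V: 2=2.
R4 is at least as good everywhere and strictly better somewhere (tied only at I, III, IV, V), so R4 weakly but not strictly dominates R2.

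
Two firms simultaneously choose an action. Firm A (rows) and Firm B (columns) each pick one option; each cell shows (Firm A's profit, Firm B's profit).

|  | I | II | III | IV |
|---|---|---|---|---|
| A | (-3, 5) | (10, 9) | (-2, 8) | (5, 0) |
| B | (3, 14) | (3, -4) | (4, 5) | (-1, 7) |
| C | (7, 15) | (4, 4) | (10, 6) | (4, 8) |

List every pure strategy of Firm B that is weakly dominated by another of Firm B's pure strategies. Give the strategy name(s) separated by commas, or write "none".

Nothing dominates I: II at B (14>-4); III at B (14>5); IV at A (5>0).
II: no other strategy beats it everywhere (I at A (9>5); III at A (9>8); IV at A (9>0)).
Nothing dominates III: I at A (8>5); II at B (5>-4); IV at A (8>0).
IV is weakly dominated by I (A: 5>0, B: 14>7, C: 15>8).

IV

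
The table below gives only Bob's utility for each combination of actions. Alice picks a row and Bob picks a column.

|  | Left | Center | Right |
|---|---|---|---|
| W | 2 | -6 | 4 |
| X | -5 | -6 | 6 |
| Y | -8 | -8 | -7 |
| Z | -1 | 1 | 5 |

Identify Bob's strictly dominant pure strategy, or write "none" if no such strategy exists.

Right

Right vs Left: W: 4>2, X: 6>-5, Y: -7>-8, Z: 5>-1.
Right vs Center: W: 4>-6, X: 6>-6, Y: -7>-8, Z: 5>1.
Right strictly beats every other strategy against every opponent action, so it is strictly dominant.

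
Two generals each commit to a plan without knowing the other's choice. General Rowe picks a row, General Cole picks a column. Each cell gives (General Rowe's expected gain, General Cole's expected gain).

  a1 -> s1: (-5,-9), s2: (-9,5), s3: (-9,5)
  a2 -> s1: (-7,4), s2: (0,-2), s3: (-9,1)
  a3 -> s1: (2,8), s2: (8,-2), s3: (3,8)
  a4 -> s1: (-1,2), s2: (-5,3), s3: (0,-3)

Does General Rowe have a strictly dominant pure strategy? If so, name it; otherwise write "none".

a3 vs a1: s1: 2>-5, s2: 8>-9, s3: 3>-9.
a3 vs a2: s1: 2>-7, s2: 8>0, s3: 3>-9.
a3 vs a4: s1: 2>-1, s2: 8>-5, s3: 3>0.
a3 strictly beats every other strategy against every opponent action, so it is strictly dominant.

a3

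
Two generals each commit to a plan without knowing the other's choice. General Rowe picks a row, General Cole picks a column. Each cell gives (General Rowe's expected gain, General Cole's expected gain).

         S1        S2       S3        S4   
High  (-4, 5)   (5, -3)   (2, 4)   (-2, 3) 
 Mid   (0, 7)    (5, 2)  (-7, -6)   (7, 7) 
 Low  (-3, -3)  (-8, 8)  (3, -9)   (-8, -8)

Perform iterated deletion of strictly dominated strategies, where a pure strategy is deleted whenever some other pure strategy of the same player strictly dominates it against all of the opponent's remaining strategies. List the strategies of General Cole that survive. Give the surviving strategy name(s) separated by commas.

General Cole's strategy S3 is strictly dominated by S1 (High: 5>4, Mid: 7>-6, Low: -3>-9) and is removed.
Row Low is eliminated: Mid beats it against every remaining column (S1: 0>-3, S2: 5>-8, S4: 7>-8).
General Cole's strategy S2 is strictly dominated by S1 (High: 5>-3, Mid: 7>2) and is removed.
Row High is eliminated: Mid beats it against every remaining column (S1: 0>-4, S4: 7>-2).
Among the remaining strategies, none is strictly dominated by another pure strategy of the same player, so the elimination stops.
Surviving strategies — General Rowe: {Mid}; General Cole: {S1, S4}.

S1, S4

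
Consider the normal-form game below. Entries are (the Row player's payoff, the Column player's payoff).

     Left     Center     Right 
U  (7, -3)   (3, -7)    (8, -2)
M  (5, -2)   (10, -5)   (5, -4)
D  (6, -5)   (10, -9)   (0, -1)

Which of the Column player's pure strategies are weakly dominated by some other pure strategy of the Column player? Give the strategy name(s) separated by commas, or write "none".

Center

Left: no other strategy beats it everywhere (Center at U (-3>-7); Right at M (-2>-4)).
Center: dominated, since Left does at least as well everywhere (U: -3>-7, M: -2>-5, D: -5>-9).
Nothing dominates Right: Left at U (-2>-3); Center at U (-2>-7).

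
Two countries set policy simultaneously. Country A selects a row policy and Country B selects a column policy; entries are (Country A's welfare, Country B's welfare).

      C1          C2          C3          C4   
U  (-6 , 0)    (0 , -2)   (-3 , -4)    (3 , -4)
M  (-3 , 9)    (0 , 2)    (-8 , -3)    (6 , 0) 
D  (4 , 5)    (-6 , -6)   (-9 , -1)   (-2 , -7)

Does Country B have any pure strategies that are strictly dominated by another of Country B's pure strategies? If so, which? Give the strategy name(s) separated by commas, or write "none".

C2, C3, C4

C1 is not dominated — it holds its own against C2 at U (0>-2); C3 at U (0>-4); C4 at U (0>-4).
C2: dominated, since C1 does at least as well everywhere (U: 0>-2, M: 9>2, D: 5>-6).
C3 is strictly dominated by C1 (U: 0>-4, M: 9>-3, D: 5>-1).
C4: dominated, since C1 does at least as well everywhere (U: 0>-4, M: 9>0, D: 5>-7).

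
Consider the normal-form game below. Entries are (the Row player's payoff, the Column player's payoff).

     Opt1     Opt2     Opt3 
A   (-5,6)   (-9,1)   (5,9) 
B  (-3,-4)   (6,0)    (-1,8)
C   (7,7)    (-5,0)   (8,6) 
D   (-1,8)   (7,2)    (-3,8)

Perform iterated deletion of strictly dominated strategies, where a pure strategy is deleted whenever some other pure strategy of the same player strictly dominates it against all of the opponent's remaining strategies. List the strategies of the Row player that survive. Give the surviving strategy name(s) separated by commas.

C

For the Row player, C strictly dominates A on the remaining columns (Opt1: 7>-5, Opt2: -5>-9, Opt3: 8>5); eliminate A.
For the Column player, Opt3 strictly dominates Opt2 on the remaining rows (B: 8>0, C: 6>0, D: 8>2); eliminate Opt2.
The Row player's strategy B is strictly dominated by C (Opt1: 7>-3, Opt3: 8>-1) and is removed.
For the Row player, C strictly dominates D on the remaining columns (Opt1: 7>-1, Opt3: 8>-3); eliminate D.
The Column player's strategy Opt3 is strictly dominated by Opt1 (C: 7>6) and is removed.
Among the remaining strategies, none is strictly dominated by another pure strategy of the same player, so the elimination stops.
Surviving strategies — the Row player: {C}; the Column player: {Opt1}.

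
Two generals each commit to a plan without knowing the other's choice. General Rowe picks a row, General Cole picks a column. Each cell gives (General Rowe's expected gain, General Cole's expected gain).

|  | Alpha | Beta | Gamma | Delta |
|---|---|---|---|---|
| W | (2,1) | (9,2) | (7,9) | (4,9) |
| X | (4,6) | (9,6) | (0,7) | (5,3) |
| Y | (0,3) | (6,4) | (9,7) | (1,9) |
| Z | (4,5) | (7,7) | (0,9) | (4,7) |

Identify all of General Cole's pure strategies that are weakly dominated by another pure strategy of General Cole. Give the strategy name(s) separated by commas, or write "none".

Alpha, Beta

Alpha: dominated, since Beta does at least as well everywhere (W: 2>1, X: 6=6, Y: 4>3, Z: 7>5).
Beta is weakly dominated by Gamma (W: 9>2, X: 7>6, Y: 7>4, Z: 9>7).
Gamma: no other strategy beats it everywhere (Alpha at W (9>1); Beta at W (9>2); Delta at X (7>3)).
Nothing dominates Delta: Alpha at W (9>1); Beta at W (9>2); Gamma at Y (9>7).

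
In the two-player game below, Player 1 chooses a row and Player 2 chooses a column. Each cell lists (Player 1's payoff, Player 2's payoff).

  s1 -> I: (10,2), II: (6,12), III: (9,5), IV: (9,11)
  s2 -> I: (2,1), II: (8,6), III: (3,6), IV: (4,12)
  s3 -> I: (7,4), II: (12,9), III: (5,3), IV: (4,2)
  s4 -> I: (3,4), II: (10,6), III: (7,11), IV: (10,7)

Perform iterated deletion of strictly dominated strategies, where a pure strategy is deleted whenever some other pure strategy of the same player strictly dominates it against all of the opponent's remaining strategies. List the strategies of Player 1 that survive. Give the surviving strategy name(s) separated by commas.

s1, s3, s4

Player 1's strategy s2 is strictly dominated by s4 (I: 3>2, II: 10>8, III: 7>3, IV: 10>4) and is removed.
Column I is eliminated: II beats it against every remaining row (s1: 12>2, s3: 9>4, s4: 6>4).
Among the remaining strategies, none is strictly dominated by another pure strategy of the same player, so the elimination stops.
Surviving strategies — Player 1: {s1, s3, s4}; Player 2: {II, III, IV}.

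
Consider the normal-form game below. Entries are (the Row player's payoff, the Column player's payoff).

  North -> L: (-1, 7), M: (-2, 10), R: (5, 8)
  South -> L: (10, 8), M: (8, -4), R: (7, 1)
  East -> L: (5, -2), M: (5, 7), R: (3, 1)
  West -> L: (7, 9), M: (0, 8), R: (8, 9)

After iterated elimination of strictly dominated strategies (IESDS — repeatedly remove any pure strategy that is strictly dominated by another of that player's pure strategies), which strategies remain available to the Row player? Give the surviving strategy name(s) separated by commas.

Row North is eliminated: South beats it against every remaining column (L: 10>-1, M: 8>-2, R: 7>5).
The Row player's strategy East is strictly dominated by South (L: 10>5, M: 8>5, R: 7>3) and is removed.
Column M is eliminated: L beats it against every remaining row (South: 8>-4, West: 9>8).
Among the remaining strategies, none is strictly dominated by another pure strategy of the same player, so the elimination stops.
Surviving strategies — the Row player: {South, West}; the Column player: {L, R}.

South, West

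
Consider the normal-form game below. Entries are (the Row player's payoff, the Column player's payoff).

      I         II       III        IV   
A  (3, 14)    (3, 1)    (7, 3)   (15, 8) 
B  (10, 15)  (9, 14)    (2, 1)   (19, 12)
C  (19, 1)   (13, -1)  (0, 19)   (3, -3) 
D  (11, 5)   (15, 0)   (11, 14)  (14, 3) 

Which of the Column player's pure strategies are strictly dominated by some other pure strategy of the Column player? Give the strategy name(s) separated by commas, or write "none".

Nothing dominates I: II at A (14>1); III at A (14>3); IV at A (14>8).
I strictly dominates II — A: 14>1, B: 15>14, C: 1>-1, D: 5>0.
Nothing dominates III: I at C (19>1); II at A (3>1); IV at C (19>-3).
IV: dominated, since I does at least as well everywhere (A: 14>8, B: 15>12, C: 1>-3, D: 5>3).

II, IV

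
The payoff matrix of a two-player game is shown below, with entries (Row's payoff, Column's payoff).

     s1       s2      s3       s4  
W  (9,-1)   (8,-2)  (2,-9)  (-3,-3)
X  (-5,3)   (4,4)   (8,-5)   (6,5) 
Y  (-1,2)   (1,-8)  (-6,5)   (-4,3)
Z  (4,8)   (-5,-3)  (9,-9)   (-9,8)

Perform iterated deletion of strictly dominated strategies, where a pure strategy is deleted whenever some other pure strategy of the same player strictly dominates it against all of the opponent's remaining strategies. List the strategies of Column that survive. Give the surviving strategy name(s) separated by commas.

Row Y is eliminated: W beats it against every remaining column (s1: 9>-1, s2: 8>1, s3: 2>-6, s4: -3>-4).
Column s3 is eliminated: s1 beats it against every remaining row (W: -1>-9, X: 3>-5, Z: 8>-9).
Row Z is eliminated: W beats it against every remaining column (s1: 9>4, s2: 8>-5, s4: -3>-9).
Among the remaining strategies, none is strictly dominated by another pure strategy of the same player, so the elimination stops.
Surviving strategies — Row: {W, X}; Column: {s1, s2, s4}.

s1, s2, s4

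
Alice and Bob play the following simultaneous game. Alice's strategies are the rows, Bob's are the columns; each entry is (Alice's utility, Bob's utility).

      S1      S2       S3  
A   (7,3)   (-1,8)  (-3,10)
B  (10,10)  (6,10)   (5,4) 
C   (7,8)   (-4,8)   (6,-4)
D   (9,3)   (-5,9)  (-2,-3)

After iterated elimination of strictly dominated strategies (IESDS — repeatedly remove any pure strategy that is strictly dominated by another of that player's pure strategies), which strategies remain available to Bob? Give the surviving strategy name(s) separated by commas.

Row A is eliminated: B beats it against every remaining column (S1: 10>7, S2: 6>-1, S3: 5>-3).
For Alice, B strictly dominates D on the remaining columns (S1: 10>9, S2: 6>-5, S3: 5>-2); eliminate D.
Bob's strategy S3 is strictly dominated by S1 (B: 10>4, C: 8>-4) and is removed.
Row C is eliminated: B beats it against every remaining column (S1: 10>7, S2: 6>-4).
Among the remaining strategies, none is strictly dominated by another pure strategy of the same player, so the elimination stops.
Surviving strategies — Alice: {B}; Bob: {S1, S2}.

S1, S2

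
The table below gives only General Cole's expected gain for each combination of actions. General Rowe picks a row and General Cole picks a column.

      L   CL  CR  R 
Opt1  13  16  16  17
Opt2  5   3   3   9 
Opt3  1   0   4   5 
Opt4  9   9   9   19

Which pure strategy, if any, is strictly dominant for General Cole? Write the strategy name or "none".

R vs L: Opt1: 17>13, Opt2: 9>5, Opt3: 5>1, Opt4: 19>9.
R vs CL: Opt1: 17>16, Opt2: 9>3, Opt3: 5>0, Opt4: 19>9.
R vs CR: Opt1: 17>16, Opt2: 9>3, Opt3: 5>4, Opt4: 19>9.
R strictly beats every other strategy against every opponent action, so it is strictly dominant.

R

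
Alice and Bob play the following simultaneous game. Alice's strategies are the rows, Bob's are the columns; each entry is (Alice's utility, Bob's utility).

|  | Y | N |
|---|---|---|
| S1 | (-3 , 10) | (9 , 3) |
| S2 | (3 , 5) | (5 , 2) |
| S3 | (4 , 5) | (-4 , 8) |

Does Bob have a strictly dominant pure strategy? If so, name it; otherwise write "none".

Y fails to dominate N at S3 (5<8).
N fails to dominate Y at S1 (3<10).
No single strategy dominates all the others.

none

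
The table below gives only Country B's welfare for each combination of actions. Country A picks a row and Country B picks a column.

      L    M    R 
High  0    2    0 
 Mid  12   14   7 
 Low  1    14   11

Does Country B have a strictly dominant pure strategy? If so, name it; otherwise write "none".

M

M vs L: High: 2>0, Mid: 14>12, Low: 14>1.
M vs R: High: 2>0, Mid: 14>7, Low: 14>11.
M strictly beats every other strategy against every opponent action, so it is strictly dominant.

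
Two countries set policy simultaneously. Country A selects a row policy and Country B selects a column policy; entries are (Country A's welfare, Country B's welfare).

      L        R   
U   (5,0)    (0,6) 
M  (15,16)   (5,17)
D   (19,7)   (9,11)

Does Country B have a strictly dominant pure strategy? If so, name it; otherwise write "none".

R

R vs L: U: 6>0, M: 17>16, D: 11>7.
R strictly beats every other strategy against every opponent action, so it is strictly dominant.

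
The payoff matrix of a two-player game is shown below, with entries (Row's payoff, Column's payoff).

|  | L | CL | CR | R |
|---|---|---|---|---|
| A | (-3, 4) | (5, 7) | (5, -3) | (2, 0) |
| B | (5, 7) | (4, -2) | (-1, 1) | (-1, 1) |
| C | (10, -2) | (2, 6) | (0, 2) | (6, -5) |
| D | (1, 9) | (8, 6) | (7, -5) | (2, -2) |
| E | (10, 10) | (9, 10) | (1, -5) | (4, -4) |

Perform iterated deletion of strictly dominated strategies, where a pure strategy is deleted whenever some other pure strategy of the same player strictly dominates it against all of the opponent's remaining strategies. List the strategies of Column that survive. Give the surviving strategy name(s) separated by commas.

L, CL

Row's strategy B is strictly dominated by E (L: 10>5, CL: 9>4, CR: 1>-1, R: 4>-1) and is removed.
Column's strategy CR is strictly dominated by CL (A: 7>-3, C: 6>2, D: 6>-5, E: 10>-5) and is removed.
For Row, E strictly dominates A on the remaining columns (L: 10>-3, CL: 9>5, R: 4>2); eliminate A.
For Row, E strictly dominates D on the remaining columns (L: 10>1, CL: 9>8, R: 4>2); eliminate D.
Column's strategy R is strictly dominated by L (C: -2>-5, E: 10>-4) and is removed.
Among the remaining strategies, none is strictly dominated by another pure strategy of the same player, so the elimination stops.
Surviving strategies — Row: {C, E}; Column: {L, CL}.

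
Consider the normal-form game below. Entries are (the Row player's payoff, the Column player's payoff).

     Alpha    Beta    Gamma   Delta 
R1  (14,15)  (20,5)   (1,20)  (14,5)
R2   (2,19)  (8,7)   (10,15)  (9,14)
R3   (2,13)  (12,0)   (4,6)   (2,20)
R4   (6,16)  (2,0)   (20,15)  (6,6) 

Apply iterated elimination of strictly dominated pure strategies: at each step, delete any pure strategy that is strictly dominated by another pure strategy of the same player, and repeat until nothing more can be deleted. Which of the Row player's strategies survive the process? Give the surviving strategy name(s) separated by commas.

For the Column player, Alpha strictly dominates Beta on the remaining rows (R1: 15>5, R2: 19>7, R3: 13>0, R4: 16>0); eliminate Beta.
The Row player's strategy R3 is strictly dominated by R4 (Alpha: 6>2, Gamma: 20>4, Delta: 6>2) and is removed.
For the Column player, Alpha strictly dominates Delta on the remaining rows (R1: 15>5, R2: 19>14, R4: 16>6); eliminate Delta.
The Row player's strategy R2 is strictly dominated by R4 (Alpha: 6>2, Gamma: 20>10) and is removed.
Among the remaining strategies, none is strictly dominated by another pure strategy of the same player, so the elimination stops.
Surviving strategies — the Row player: {R1, R4}; the Column player: {Alpha, Gamma}.

R1, R4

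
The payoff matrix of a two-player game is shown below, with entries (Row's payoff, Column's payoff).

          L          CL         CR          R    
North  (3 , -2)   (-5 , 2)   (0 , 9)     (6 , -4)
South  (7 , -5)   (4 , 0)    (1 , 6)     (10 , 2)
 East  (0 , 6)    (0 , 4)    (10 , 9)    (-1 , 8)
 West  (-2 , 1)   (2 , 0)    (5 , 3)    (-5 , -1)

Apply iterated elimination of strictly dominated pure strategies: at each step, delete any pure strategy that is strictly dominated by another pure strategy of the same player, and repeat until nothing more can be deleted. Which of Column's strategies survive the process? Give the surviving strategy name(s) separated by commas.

Row North is eliminated: South beats it against every remaining column (L: 7>3, CL: 4>-5, CR: 1>0, R: 10>6).
For Column, CR strictly dominates L on the remaining rows (South: 6>-5, East: 9>6, West: 3>1); eliminate L.
Column's strategy CL is strictly dominated by CR (South: 6>0, East: 9>4, West: 3>0) and is removed.
Row West is eliminated: East beats it against every remaining column (CR: 10>5, R: -1>-5).
Column's strategy R is strictly dominated by CR (South: 6>2, East: 9>8) and is removed.
Row South is eliminated: East beats it against every remaining column (CR: 10>1).
Among the remaining strategies, none is strictly dominated by another pure strategy of the same player, so the elimination stops.
Surviving strategies — Row: {East}; Column: {CR}.

CR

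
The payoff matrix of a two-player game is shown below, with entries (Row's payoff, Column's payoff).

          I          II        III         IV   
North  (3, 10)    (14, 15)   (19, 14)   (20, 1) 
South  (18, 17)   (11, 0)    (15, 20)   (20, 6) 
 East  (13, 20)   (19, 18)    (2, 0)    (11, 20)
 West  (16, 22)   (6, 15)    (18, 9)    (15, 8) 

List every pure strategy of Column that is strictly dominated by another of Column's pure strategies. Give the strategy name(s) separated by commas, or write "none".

I: no other strategy beats it everywhere (II at South (17>0); III at East (20>0); IV at North (10>1)).
II: no other strategy beats it everywhere (I at North (15>10); III at North (15>14); IV at North (15>1)).
III: no other strategy beats it everywhere (I at North (14>10); II at South (20>0); IV at North (14>1)).
Nothing dominates IV: I at East (20=20); II at South (6>0); III at East (20>0).

none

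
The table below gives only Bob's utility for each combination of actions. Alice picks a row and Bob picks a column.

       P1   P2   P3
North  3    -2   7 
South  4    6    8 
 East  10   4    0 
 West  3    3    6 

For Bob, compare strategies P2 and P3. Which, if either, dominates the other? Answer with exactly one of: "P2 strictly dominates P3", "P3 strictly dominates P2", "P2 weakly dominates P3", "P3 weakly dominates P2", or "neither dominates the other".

neither dominates the other

P2's payoffs vs P3's, by Alice's action — North: -2<7, South: 6<8, East: 4>0, West: 3<6.
P2 does better at East but worse at North, South, West; neither strategy dominates the other.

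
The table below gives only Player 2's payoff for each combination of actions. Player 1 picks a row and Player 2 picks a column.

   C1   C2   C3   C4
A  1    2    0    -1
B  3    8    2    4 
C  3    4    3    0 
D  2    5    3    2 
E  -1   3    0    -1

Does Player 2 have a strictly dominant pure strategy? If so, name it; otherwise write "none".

C2

C2 vs C1: A: 2>1, B: 8>3, C: 4>3, D: 5>2, E: 3>-1.
C2 vs C3: A: 2>0, B: 8>2, C: 4>3, D: 5>3, E: 3>0.
C2 vs C4: A: 2>-1, B: 8>4, C: 4>0, D: 5>2, E: 3>-1.
C2 strictly beats every other strategy against every opponent action, so it is strictly dominant.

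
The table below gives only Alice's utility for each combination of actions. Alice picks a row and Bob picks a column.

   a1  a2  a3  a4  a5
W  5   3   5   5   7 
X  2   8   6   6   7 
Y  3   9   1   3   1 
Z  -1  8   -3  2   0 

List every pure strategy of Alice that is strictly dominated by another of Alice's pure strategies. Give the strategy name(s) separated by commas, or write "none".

W is not dominated — it holds its own against X at a1 (5>2); Y at a1 (5>3); Z at a1 (5>-1).
X is not dominated — it holds its own against W at a2 (8>3); Y at a3 (6>1); Z at a1 (2>-1).
Y: no other strategy beats it everywhere (W at a2 (9>3); X at a1 (3>2); Z at a1 (3>-1)).
Z: dominated, since Y does at least as well everywhere (a1: 3>-1, a2: 9>8, a3: 1>-3, a4: 3>2, a5: 1>0).

Z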